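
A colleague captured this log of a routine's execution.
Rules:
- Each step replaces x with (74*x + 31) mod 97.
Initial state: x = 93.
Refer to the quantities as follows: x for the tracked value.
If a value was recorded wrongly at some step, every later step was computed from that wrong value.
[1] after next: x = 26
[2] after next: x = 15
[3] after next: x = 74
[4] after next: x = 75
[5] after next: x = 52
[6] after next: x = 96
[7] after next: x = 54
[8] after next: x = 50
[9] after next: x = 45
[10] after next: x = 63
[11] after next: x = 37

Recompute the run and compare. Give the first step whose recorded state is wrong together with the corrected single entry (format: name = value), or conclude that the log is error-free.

step 1: x = (74*93 + 31) mod 97 = 26 -> consistent with the log
step 2: x = (74*26 + 31) mod 97 = 15 -> in agreement
step 3: x = (74*15 + 31) mod 97 = 74 -> same as recorded
step 4: x = (74*74 + 31) mod 97 = 75 -> agrees with the log
step 5: x = (74*75 + 31) mod 97 = 52 -> verified
step 6: x = (74*52 + 31) mod 97 = 96 -> confirmed correct
step 7: x = (74*96 + 31) mod 97 = 54 -> no discrepancy
step 8: x = (74*54 + 31) mod 97 = 50 -> checks out
step 9: x = (74*50 + 31) mod 97 = 45 -> consistent with the log
step 10: x = (74*45 + 31) mod 97 = 63 -> consistent with the log
step 11: x = (74*63 + 31) mod 97 = 37 -> consistent with the log
Nothing is out of place; the run is error-free.

no error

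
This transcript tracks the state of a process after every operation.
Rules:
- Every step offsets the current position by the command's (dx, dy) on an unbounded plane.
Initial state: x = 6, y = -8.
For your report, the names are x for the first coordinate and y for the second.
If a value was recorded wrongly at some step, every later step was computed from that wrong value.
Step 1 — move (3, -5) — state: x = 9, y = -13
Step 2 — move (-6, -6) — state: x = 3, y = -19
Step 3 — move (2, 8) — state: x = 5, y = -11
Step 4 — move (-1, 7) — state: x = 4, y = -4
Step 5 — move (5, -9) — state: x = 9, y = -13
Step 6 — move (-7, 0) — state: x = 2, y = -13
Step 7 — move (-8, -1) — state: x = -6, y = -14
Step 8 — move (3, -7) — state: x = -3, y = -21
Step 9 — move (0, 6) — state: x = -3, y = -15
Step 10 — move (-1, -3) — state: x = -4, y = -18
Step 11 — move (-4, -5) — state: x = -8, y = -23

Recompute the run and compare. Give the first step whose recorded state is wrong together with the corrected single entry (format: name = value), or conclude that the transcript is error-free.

no error

Step 1: x = 6 + (3) = 9, y = -8 + (-5) = -13 — same as recorded.
Step 2: x = 9 + (-6) = 3, y = -13 + (-6) = -19 — confirmed correct.
Step 3: x = 3 + (2) = 5, y = -19 + (8) = -11 — matches.
Step 4: x = 5 + (-1) = 4, y = -11 + (7) = -4 — verified.
Step 5: x = 4 + (5) = 9, y = -4 + (-9) = -13 — confirmed correct.
Step 6: x = 9 + (-7) = 2, y = -13 + (0) = -13 — confirmed correct.
Step 7: x = 2 + (-8) = -6, y = -13 + (-1) = -14 — verified.
Step 8: x = -6 + (3) = -3, y = -14 + (-7) = -21 — exactly as logged.
Step 9: x = -3 + (0) = -3, y = -21 + (6) = -15 — matches.
Step 10: x = -3 + (-1) = -4, y = -15 + (-3) = -18 — same as recorded.
Step 11: x = -4 + (-4) = -8, y = -18 + (-5) = -23 — same as recorded.
No step deviates from the rules.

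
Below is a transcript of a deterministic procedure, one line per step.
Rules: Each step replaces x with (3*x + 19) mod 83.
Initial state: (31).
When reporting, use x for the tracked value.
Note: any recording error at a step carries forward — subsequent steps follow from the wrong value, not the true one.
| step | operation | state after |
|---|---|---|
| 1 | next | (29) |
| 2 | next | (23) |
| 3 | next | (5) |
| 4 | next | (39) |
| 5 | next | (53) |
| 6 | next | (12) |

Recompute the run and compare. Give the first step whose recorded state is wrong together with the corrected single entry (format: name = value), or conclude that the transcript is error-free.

step 4, x = 34

Recomputing the run from the initial state:
step 1: x = 29
step 2: x = 23
step 3: x = 5
step 4: x = 34
step 5: x = 38
step 6: x = 50
The first disagreement with the transcript is at step 4, where the value should be x = 34.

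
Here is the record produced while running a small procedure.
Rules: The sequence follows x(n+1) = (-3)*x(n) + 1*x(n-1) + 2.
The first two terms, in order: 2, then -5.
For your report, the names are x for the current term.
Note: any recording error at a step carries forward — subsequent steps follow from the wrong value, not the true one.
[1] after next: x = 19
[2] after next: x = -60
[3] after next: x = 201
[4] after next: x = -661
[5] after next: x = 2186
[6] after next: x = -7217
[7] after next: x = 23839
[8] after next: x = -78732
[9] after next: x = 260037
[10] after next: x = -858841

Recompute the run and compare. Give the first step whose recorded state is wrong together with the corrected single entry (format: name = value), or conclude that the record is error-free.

no error

step 1: x = -3*(-5) + (1)*(2) + (2) = 19 -> checks out
step 2: x = -3*(19) + (1)*(-5) + (2) = -60 -> exactly as logged
step 3: x = -3*(-60) + (1)*(19) + (2) = 201 -> agrees with the record
step 4: x = -3*(201) + (1)*(-60) + (2) = -661 -> checks out
step 5: x = -3*(-661) + (1)*(201) + (2) = 2186 -> in agreement
step 6: x = -3*(2186) + (1)*(-661) + (2) = -7217 -> exactly as logged
step 7: x = -3*(-7217) + (1)*(2186) + (2) = 23839 -> in agreement
step 8: x = -3*(23839) + (1)*(-7217) + (2) = -78732 -> matches
step 9: x = -3*(-78732) + (1)*(23839) + (2) = 260037 -> matches
step 10: x = -3*(260037) + (1)*(-78732) + (2) = -858841 -> checks out
Every step is consistent.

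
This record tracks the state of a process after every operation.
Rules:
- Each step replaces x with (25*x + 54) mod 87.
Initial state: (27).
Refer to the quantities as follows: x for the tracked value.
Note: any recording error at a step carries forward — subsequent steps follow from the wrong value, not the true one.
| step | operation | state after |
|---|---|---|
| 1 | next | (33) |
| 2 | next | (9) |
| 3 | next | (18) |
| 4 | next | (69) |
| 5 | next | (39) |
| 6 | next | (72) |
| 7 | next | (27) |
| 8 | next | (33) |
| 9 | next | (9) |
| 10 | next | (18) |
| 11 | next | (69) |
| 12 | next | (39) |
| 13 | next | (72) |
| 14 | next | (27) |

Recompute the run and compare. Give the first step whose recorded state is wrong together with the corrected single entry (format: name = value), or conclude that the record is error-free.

no error

step 1: x = (25*27 + 54) mod 87 = 33 -> checks out
step 2: x = (25*33 + 54) mod 87 = 9 -> in agreement
step 3: x = (25*9 + 54) mod 87 = 18 -> agrees with the record
step 4: x = (25*18 + 54) mod 87 = 69 -> agrees with the record
step 5: x = (25*69 + 54) mod 87 = 39 -> consistent with the record
step 6: x = (25*39 + 54) mod 87 = 72 -> matches
step 7: x = (25*72 + 54) mod 87 = 27 -> agrees with the record
step 8: x = (25*27 + 54) mod 87 = 33 -> exactly as logged
step 9: x = (25*33 + 54) mod 87 = 9 -> matches
step 10: x = (25*9 + 54) mod 87 = 18 -> verified
step 11: x = (25*18 + 54) mod 87 = 69 -> agrees with the record
step 12: x = (25*69 + 54) mod 87 = 39 -> matches
step 13: x = (25*39 + 54) mod 87 = 72 -> agrees with the record
step 14: x = (25*72 + 54) mod 87 = 27 -> same as recorded
The recomputation confirms every line.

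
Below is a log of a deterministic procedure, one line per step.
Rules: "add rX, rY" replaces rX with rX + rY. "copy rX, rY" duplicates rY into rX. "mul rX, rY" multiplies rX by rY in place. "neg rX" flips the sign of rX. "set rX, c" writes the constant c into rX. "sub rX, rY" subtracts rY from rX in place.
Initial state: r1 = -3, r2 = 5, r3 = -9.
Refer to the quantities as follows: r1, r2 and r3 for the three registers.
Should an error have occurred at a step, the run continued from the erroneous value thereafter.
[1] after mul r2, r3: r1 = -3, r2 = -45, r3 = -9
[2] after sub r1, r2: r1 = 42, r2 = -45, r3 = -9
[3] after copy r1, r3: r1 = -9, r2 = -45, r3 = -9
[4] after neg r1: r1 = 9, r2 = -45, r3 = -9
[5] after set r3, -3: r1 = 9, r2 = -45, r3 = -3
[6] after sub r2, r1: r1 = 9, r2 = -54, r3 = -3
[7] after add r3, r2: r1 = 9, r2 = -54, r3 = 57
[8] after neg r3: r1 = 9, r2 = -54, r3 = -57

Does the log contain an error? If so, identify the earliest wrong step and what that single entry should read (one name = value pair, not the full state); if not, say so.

step 7, r3 = -57

1. r2 = 5 * -9 = -45 (same as recorded)
2. r1 = -3 - -45 = 42 (in agreement)
3. r1 = -9 (verified)
4. r1 = -(-9) = 9 (no discrepancy)
5. r3 = -3 (matches)
6. r2 = -45 - 9 = -54 (no discrepancy)
7. r3 = -3 + -54 = -57 (this is not what the log shows)
Conclusion: step 7 carries the first error; the entry should be r3 = -57.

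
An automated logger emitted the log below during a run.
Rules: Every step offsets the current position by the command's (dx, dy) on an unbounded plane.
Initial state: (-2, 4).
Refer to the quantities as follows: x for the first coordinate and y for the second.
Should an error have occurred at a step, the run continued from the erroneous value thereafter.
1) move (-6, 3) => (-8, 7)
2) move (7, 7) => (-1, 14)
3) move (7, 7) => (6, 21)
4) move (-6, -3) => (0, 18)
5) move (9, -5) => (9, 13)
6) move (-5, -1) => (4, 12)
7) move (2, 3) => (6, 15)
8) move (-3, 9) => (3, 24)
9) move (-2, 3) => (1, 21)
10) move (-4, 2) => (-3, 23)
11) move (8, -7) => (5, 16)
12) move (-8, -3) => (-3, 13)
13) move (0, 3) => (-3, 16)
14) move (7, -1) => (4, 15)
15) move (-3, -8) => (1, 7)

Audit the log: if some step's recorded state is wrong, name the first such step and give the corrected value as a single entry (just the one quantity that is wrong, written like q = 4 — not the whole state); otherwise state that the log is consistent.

Step 1: x = -2 + (-6) = -8, y = 4 + (3) = 7 — verified.
Step 2: x = -8 + (7) = -1, y = 7 + (7) = 14 — matches.
Step 3: x = -1 + (7) = 6, y = 14 + (7) = 21 — consistent with the log.
Step 4: x = 6 + (-6) = 0, y = 21 + (-3) = 18 — in agreement.
Step 5: x = 0 + (9) = 9, y = 18 + (-5) = 13 — exactly as logged.
Step 6: x = 9 + (-5) = 4, y = 13 + (-1) = 12 — same as recorded.
Step 7: x = 4 + (2) = 6, y = 12 + (3) = 15 — matches.
Step 8: x = 6 + (-3) = 3, y = 15 + (9) = 24 — in agreement.
Step 9: x = 3 + (-2) = 1, y = 24 + (3) = 27 — the recorded entry deviates here.
The audit stops at step 9: the recorded entry is wrong and should be y = 27.

step 9, y = 27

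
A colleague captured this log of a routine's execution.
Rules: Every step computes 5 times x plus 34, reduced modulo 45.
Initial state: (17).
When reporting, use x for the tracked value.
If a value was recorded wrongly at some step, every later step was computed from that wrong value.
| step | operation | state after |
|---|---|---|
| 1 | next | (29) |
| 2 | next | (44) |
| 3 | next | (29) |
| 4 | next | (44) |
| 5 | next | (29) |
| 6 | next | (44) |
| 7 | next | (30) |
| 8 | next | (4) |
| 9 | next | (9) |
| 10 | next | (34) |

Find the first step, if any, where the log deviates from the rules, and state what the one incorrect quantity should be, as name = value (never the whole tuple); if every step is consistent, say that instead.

step 7, x = 29

Recomputing the run from the initial state:
step 1: x = 29
step 2: x = 44
step 3: x = 29
step 4: x = 44
step 5: x = 29
step 6: x = 44
step 7: x = 29
step 8: x = 44
step 9: x = 29
step 10: x = 44
The first disagreement with the log is at step 7, where the value should be x = 29.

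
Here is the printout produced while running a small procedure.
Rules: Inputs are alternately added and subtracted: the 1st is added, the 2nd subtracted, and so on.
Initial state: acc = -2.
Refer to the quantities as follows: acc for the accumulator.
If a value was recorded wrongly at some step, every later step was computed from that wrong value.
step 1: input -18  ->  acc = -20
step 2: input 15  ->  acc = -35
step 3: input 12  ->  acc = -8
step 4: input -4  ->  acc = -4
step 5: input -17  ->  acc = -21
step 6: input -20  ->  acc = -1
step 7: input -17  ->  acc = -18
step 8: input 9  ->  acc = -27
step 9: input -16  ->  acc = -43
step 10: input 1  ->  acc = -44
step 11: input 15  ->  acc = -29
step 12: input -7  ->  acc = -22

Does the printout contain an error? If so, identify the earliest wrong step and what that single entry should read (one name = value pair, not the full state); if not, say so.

step 3, acc = -23

step 1: acc = -2 + -18 = -20 -> matches
step 2: acc = -20 - 15 = -35 -> in agreement
step 3: acc = -35 + 12 = -23 -> the printout disagrees here
So the first discrepancy is step 3, where the right value is acc = -23.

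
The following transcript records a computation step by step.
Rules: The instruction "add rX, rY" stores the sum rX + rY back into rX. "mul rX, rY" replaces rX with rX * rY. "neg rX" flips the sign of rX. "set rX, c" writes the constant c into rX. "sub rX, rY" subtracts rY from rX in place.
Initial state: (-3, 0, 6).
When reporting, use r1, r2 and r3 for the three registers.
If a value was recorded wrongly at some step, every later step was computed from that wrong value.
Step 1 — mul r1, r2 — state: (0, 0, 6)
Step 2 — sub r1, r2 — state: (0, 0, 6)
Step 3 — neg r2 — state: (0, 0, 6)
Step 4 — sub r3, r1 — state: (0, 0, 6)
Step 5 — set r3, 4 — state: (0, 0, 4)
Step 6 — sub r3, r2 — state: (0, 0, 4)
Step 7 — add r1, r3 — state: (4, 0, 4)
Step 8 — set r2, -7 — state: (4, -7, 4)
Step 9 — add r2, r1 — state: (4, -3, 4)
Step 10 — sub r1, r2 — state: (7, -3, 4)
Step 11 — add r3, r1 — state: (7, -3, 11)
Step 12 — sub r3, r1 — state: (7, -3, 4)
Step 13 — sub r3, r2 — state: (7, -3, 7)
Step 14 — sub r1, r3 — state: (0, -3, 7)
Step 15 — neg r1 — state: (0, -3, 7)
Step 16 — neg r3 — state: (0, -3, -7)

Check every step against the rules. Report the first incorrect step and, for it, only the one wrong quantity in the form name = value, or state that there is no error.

1. r1 = -3 * 0 = 0 (no discrepancy)
2. r1 = 0 - 0 = 0 (verified)
3. r2 = -(0) = 0 (in agreement)
4. r3 = 6 - 0 = 6 (consistent with the transcript)
5. r3 = 4 (same as recorded)
6. r3 = 4 - 0 = 4 (agrees with the transcript)
7. r1 = 0 + 4 = 4 (agrees with the transcript)
8. r2 = -7 (matches)
9. r2 = -7 + 4 = -3 (checks out)
10. r1 = 4 - -3 = 7 (same as recorded)
11. r3 = 4 + 7 = 11 (in agreement)
12. r3 = 11 - 7 = 4 (same as recorded)
13. r3 = 4 - -3 = 7 (exactly as logged)
14. r1 = 7 - 7 = 0 (agrees with the transcript)
15. r1 = -(0) = 0 (exactly as logged)
16. r3 = -(7) = -7 (agrees with the transcript)
The recomputation confirms every line.

no error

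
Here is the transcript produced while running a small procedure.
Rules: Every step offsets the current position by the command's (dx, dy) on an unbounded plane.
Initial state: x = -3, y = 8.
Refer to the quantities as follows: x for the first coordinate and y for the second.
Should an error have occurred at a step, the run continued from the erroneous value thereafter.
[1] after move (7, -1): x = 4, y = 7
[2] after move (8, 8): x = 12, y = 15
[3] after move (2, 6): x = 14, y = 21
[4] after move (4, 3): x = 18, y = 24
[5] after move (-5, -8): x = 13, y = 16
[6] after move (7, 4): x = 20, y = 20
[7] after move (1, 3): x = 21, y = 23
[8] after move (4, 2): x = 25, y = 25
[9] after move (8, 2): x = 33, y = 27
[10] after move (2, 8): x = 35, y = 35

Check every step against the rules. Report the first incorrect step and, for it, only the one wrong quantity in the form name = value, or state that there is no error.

no error

Recomputing the run from the initial state:
step 1: x = 4, y = 7
step 2: x = 12, y = 15
step 3: x = 14, y = 21
step 4: x = 18, y = 24
step 5: x = 13, y = 16
step 6: x = 20, y = 20
step 7: x = 21, y = 23
step 8: x = 25, y = 25
step 9: x = 33, y = 27
step 10: x = 35, y = 35
This matches the transcript at every step.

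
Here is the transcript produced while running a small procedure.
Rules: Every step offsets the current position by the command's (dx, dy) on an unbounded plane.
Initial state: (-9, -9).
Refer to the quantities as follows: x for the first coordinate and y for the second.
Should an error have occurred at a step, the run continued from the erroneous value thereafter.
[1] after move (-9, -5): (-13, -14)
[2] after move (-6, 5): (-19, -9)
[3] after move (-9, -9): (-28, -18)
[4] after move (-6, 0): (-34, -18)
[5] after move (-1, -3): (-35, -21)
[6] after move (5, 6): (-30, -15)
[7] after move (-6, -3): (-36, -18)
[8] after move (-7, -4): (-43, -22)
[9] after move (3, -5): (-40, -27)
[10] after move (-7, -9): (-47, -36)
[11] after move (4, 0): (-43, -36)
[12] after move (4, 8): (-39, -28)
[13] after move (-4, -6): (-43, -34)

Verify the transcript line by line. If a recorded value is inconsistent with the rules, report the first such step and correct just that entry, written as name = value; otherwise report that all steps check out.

Recomputing the run from the initial state:
step 1: x = -18, y = -14
step 2: x = -24, y = -9
step 3: x = -33, y = -18
step 4: x = -39, y = -18
step 5: x = -40, y = -21
step 6: x = -35, y = -15
step 7: x = -41, y = -18
step 8: x = -48, y = -22
step 9: x = -45, y = -27
step 10: x = -52, y = -36
step 11: x = -48, y = -36
step 12: x = -44, y = -28
step 13: x = -48, y = -34
The first disagreement with the transcript is at step 1, where the value should be x = -18.

step 1, x = -18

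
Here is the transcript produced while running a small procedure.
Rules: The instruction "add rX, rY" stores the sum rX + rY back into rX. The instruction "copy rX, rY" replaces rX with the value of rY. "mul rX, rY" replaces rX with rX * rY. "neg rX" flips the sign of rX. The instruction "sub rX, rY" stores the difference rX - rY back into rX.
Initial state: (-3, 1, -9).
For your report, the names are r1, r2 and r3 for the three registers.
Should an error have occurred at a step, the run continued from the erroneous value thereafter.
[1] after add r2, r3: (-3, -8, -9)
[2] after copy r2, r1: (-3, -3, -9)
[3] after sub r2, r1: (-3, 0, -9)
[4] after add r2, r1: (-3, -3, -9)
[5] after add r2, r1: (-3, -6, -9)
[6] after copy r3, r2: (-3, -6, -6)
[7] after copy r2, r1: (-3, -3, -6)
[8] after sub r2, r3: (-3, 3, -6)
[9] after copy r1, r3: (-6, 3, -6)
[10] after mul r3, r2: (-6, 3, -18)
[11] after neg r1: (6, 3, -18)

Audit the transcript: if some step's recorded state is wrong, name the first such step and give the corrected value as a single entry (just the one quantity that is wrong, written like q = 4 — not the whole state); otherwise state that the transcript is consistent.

Step 1: r2 = 1 + -9 = -8 — checks out.
Step 2: r2 = -3 — verified.
Step 3: r2 = -3 - -3 = 0 — matches.
Step 4: r2 = 0 + -3 = -3 — same as recorded.
Step 5: r2 = -3 + -3 = -6 — in agreement.
Step 6: r3 = -6 — checks out.
Step 7: r2 = -3 — checks out.
Step 8: r2 = -3 - -6 = 3 — matches.
Step 9: r1 = -6 — checks out.
Step 10: r3 = -6 * 3 = -18 — checks out.
Step 11: r1 = -(-6) = 6 — no discrepancy.
All steps check out; nothing to correct.

no error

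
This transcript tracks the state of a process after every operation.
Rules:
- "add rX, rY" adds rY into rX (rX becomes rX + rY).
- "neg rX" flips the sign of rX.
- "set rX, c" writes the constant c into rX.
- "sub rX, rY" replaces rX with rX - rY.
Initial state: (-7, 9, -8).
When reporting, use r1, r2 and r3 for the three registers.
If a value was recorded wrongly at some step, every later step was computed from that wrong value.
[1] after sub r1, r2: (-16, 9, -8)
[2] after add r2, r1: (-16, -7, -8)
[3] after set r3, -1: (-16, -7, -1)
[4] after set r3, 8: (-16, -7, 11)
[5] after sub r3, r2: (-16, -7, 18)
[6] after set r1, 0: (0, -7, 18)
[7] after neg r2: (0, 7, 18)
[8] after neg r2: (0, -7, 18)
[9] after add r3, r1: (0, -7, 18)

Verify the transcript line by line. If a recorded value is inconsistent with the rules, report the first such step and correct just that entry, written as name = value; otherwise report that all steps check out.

step 4, r3 = 8

Recomputing the run from the initial state:
step 1: r1 = -16, r2 = 9, r3 = -8
step 2: r1 = -16, r2 = -7, r3 = -8
step 3: r1 = -16, r2 = -7, r3 = -1
step 4: r1 = -16, r2 = -7, r3 = 8
step 5: r1 = -16, r2 = -7, r3 = 15
step 6: r1 = 0, r2 = -7, r3 = 15
step 7: r1 = 0, r2 = 7, r3 = 15
step 8: r1 = 0, r2 = -7, r3 = 15
step 9: r1 = 0, r2 = -7, r3 = 15
The first disagreement with the transcript is at step 4, where the value should be r3 = 8.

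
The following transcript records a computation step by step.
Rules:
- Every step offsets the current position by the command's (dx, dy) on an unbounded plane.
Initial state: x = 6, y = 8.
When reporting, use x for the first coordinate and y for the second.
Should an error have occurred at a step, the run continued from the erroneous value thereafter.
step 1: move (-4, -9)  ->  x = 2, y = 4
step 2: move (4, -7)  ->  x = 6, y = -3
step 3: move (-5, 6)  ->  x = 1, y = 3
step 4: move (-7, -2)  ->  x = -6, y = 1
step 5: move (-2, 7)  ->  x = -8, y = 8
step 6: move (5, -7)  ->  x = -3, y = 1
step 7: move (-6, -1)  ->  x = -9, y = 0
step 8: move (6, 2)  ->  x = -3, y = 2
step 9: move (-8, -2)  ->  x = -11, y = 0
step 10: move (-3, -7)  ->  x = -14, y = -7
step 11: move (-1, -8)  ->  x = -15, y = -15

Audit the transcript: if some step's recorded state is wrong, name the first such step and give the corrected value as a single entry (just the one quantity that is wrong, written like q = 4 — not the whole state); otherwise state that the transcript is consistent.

1. x = 6 + (-4) = 2, y = 8 + (-9) = -1 (the transcript has a different value)
The audit stops at step 1: the recorded entry is wrong and should be y = -1.

step 1, y = -1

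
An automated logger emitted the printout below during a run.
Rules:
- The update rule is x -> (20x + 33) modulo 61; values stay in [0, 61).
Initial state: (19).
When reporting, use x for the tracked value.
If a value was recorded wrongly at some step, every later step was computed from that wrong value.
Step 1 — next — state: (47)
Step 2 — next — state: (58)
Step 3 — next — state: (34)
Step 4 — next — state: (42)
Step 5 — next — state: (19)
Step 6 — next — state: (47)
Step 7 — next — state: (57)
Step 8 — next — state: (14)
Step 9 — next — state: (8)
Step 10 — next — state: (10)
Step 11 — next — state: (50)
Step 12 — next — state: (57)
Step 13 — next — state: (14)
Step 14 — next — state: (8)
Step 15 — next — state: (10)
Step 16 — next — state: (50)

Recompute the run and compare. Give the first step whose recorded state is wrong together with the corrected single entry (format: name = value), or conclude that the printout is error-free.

step 7, x = 58

1. x = (20*19 + 33) mod 61 = 47 (in agreement)
2. x = (20*47 + 33) mod 61 = 58 (exactly as logged)
3. x = (20*58 + 33) mod 61 = 34 (verified)
4. x = (20*34 + 33) mod 61 = 42 (exactly as logged)
5. x = (20*42 + 33) mod 61 = 19 (matches)
6. x = (20*19 + 33) mod 61 = 47 (exactly as logged)
7. x = (20*47 + 33) mod 61 = 58 (not what was recorded)
First incorrect step: 7; the correct value is x = 58.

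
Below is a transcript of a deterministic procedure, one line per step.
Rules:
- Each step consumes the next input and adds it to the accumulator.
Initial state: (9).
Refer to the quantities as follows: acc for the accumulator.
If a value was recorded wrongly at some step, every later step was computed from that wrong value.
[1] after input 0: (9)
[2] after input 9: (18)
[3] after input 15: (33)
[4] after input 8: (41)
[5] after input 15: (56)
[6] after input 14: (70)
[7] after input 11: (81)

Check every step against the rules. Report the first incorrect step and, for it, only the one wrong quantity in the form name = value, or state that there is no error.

no error

step 1: acc = 9 + 0 = 9 -> in agreement
step 2: acc = 9 + 9 = 18 -> same as recorded
step 3: acc = 18 + 15 = 33 -> verified
step 4: acc = 33 + 8 = 41 -> same as recorded
step 5: acc = 41 + 15 = 56 -> confirmed correct
step 6: acc = 56 + 14 = 70 -> checks out
step 7: acc = 70 + 11 = 81 -> same as recorded
All steps check out; nothing to correct.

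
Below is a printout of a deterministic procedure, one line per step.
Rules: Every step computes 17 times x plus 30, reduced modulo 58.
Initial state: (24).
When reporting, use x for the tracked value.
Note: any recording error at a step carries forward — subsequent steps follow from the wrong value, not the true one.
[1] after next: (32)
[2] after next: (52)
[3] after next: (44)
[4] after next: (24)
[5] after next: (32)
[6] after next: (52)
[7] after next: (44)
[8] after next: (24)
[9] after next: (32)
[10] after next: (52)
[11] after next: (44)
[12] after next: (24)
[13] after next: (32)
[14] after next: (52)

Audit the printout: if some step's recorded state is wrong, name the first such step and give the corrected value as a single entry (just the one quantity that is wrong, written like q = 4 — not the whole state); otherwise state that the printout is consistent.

no error

Recomputing the run from the initial state:
step 1: x = 32
step 2: x = 52
step 3: x = 44
step 4: x = 24
step 5: x = 32
step 6: x = 52
step 7: x = 44
step 8: x = 24
step 9: x = 32
step 10: x = 52
step 11: x = 44
step 12: x = 24
step 13: x = 32
step 14: x = 52
This matches the printout at every step.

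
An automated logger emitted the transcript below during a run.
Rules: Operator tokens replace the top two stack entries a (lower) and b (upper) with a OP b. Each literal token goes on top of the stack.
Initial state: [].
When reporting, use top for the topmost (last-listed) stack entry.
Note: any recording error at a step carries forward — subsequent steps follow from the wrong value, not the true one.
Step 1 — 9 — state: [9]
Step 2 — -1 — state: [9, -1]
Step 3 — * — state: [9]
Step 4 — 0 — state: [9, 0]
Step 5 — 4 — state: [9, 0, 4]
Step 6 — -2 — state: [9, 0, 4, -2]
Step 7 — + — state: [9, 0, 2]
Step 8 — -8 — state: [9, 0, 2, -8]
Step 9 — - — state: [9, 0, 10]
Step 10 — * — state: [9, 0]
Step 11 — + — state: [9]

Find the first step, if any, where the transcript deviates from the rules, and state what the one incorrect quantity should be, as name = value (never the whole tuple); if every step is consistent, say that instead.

step 1: push 9: top = 9 -> no discrepancy
step 2: push -1: top = -1 -> checks out
step 3: 9 * -1 = -9 -> the recorded entry deviates here
So the first discrepancy is step 3, where the right value is top = -9.

step 3, top = -9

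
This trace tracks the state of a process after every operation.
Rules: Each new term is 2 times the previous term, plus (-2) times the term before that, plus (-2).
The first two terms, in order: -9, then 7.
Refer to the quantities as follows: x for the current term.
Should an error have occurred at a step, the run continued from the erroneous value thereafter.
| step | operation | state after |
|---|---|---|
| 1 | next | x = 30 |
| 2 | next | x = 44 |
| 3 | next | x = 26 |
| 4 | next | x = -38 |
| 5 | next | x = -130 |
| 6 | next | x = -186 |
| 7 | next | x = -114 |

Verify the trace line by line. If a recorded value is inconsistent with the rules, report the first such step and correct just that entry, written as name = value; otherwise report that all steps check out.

Recomputing the run from the initial state:
step 1: x = 30
step 2: x = 44
step 3: x = 26
step 4: x = -38
step 5: x = -130
step 6: x = -186
step 7: x = -114
This matches the trace at every step.

no error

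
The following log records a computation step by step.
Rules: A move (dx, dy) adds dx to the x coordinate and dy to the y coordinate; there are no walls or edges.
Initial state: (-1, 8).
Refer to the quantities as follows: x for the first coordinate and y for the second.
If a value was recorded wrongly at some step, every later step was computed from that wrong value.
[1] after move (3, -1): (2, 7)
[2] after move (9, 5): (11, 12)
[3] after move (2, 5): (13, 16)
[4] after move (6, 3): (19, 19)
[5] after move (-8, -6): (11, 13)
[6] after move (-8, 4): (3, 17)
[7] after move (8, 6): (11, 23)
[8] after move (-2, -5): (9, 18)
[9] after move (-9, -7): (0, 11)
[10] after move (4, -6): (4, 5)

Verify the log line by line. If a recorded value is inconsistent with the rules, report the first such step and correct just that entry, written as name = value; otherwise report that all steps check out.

step 3, y = 17

1. x = -1 + (3) = 2, y = 8 + (-1) = 7 (consistent with the log)
2. x = 2 + (9) = 11, y = 7 + (5) = 12 (same as recorded)
3. x = 11 + (2) = 13, y = 12 + (5) = 17 (the log has a different value)
The audit stops at step 3: the recorded entry is wrong and should be y = 17.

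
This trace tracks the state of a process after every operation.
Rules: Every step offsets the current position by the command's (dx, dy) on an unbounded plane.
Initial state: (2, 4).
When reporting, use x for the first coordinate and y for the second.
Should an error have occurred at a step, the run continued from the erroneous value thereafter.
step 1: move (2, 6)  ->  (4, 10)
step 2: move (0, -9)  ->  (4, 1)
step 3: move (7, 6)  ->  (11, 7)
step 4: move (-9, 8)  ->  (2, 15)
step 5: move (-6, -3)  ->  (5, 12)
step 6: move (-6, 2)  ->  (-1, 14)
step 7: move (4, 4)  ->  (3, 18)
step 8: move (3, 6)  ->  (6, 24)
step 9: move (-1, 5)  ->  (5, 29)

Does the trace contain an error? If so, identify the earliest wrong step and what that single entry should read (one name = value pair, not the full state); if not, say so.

Recomputing the run from the initial state:
step 1: x = 4, y = 10
step 2: x = 4, y = 1
step 3: x = 11, y = 7
step 4: x = 2, y = 15
step 5: x = -4, y = 12
step 6: x = -10, y = 14
step 7: x = -6, y = 18
step 8: x = -3, y = 24
step 9: x = -4, y = 29
The first disagreement with the trace is at step 5, where the value should be x = -4.

step 5, x = -4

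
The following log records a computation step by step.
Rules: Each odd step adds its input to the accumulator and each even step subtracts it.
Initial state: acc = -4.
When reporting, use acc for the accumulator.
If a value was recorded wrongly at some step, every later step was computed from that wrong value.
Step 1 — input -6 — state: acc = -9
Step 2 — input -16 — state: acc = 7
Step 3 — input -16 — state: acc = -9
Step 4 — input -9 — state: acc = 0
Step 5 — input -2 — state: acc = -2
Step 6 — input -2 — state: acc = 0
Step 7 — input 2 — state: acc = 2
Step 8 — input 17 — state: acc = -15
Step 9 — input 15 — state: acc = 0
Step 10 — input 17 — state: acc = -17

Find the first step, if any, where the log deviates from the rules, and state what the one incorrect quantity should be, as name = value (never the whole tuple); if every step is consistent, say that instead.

Recomputing the run from the initial state:
step 1: acc = -10
step 2: acc = 6
step 3: acc = -10
step 4: acc = -1
step 5: acc = -3
step 6: acc = -1
step 7: acc = 1
step 8: acc = -16
step 9: acc = -1
step 10: acc = -18
The first disagreement with the log is at step 1, where the value should be acc = -10.

step 1, acc = -10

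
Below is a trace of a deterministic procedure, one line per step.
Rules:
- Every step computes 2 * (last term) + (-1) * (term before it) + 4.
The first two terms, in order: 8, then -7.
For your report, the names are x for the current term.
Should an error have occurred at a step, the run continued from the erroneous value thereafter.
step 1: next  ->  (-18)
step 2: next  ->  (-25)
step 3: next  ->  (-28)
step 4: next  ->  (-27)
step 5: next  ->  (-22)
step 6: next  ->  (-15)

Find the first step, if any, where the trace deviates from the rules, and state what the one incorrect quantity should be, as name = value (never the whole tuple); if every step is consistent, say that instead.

step 6, x = -13

Step 1: x = 2*(-7) + (-1)*(8) + (4) = -18 — in agreement.
Step 2: x = 2*(-18) + (-1)*(-7) + (4) = -25 — same as recorded.
Step 3: x = 2*(-25) + (-1)*(-18) + (4) = -28 — checks out.
Step 4: x = 2*(-28) + (-1)*(-25) + (4) = -27 — in agreement.
Step 5: x = 2*(-27) + (-1)*(-28) + (4) = -22 — confirmed correct.
Step 6: x = 2*(-22) + (-1)*(-27) + (4) = -13 — first mismatch against the trace.
First incorrect step: 6; the correct value is x = -13.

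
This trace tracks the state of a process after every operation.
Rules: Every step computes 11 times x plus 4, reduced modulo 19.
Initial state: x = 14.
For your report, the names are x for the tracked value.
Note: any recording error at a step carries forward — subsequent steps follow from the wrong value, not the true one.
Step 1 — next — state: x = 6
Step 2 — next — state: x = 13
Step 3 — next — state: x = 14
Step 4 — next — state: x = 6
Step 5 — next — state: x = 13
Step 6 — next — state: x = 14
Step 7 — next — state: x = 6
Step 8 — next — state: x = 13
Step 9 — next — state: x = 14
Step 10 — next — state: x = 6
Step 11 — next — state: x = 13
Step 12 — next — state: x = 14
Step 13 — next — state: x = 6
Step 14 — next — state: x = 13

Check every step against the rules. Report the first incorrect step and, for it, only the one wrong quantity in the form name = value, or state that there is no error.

Step 1: x = (11*14 + 4) mod 19 = 6 — checks out.
Step 2: x = (11*6 + 4) mod 19 = 13 — consistent with the trace.
Step 3: x = (11*13 + 4) mod 19 = 14 — verified.
Step 4: x = (11*14 + 4) mod 19 = 6 — checks out.
Step 5: x = (11*6 + 4) mod 19 = 13 — checks out.
Step 6: x = (11*13 + 4) mod 19 = 14 — in agreement.
Step 7: x = (11*14 + 4) mod 19 = 6 — consistent with the trace.
Step 8: x = (11*6 + 4) mod 19 = 13 — in agreement.
Step 9: x = (11*13 + 4) mod 19 = 14 — agrees with the trace.
Step 10: x = (11*14 + 4) mod 19 = 6 — same as recorded.
Step 11: x = (11*6 + 4) mod 19 = 13 — agrees with the trace.
Step 12: x = (11*13 + 4) mod 19 = 14 — same as recorded.
Step 13: x = (11*14 + 4) mod 19 = 6 — in agreement.
Step 14: x = (11*6 + 4) mod 19 = 13 — matches.
No step deviates from the rules.

no error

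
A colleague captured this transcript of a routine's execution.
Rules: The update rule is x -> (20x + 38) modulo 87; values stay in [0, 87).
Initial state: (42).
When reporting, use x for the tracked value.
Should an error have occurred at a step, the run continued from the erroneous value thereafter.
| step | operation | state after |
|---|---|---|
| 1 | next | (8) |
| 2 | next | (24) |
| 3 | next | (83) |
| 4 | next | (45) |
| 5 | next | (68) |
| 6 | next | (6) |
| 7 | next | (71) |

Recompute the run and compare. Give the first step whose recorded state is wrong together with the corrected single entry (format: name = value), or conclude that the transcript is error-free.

no error

Step 1: x = (20*42 + 38) mod 87 = 8 — verified.
Step 2: x = (20*8 + 38) mod 87 = 24 — checks out.
Step 3: x = (20*24 + 38) mod 87 = 83 — consistent with the transcript.
Step 4: x = (20*83 + 38) mod 87 = 45 — checks out.
Step 5: x = (20*45 + 38) mod 87 = 68 — checks out.
Step 6: x = (20*68 + 38) mod 87 = 6 — confirmed correct.
Step 7: x = (20*6 + 38) mod 87 = 71 — same as recorded.
Every step is consistent.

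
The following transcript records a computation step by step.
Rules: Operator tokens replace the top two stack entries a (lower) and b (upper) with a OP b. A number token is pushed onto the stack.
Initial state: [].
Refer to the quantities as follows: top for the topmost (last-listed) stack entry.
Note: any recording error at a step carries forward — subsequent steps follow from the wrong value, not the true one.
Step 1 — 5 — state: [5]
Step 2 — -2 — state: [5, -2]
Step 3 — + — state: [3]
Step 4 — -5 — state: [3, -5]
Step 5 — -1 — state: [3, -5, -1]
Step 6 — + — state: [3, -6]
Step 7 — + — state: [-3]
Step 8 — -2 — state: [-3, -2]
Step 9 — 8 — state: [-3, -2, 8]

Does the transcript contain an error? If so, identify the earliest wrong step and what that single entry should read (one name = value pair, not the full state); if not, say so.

Step 1: push 5: top = 5 — matches.
Step 2: push -2: top = -2 — exactly as logged.
Step 3: 5 + -2 = 3 — confirmed correct.
Step 4: push -5: top = -5 — consistent with the transcript.
Step 5: push -1: top = -1 — verified.
Step 6: -5 + -1 = -6 — agrees with the transcript.
Step 7: 3 + -6 = -3 — exactly as logged.
Step 8: push -2: top = -2 — same as recorded.
Step 9: push 8: top = 8 — no discrepancy.
Nothing is out of place; the run is error-free.

no error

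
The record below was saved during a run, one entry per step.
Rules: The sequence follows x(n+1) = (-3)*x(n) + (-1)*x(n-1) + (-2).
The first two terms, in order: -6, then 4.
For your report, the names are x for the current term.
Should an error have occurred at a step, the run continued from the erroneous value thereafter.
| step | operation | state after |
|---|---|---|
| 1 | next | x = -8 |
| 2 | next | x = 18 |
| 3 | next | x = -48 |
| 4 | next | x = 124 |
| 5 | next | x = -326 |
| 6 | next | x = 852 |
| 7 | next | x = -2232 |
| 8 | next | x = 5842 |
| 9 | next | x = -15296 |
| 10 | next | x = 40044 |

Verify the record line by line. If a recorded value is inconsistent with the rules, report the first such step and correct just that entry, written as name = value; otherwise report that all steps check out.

no error

Step 1: x = -3*(4) + (-1)*(-6) + (-2) = -8 — same as recorded.
Step 2: x = -3*(-8) + (-1)*(4) + (-2) = 18 — checks out.
Step 3: x = -3*(18) + (-1)*(-8) + (-2) = -48 — in agreement.
Step 4: x = -3*(-48) + (-1)*(18) + (-2) = 124 — agrees with the record.
Step 5: x = -3*(124) + (-1)*(-48) + (-2) = -326 — same as recorded.
Step 6: x = -3*(-326) + (-1)*(124) + (-2) = 852 — confirmed correct.
Step 7: x = -3*(852) + (-1)*(-326) + (-2) = -2232 — in agreement.
Step 8: x = -3*(-2232) + (-1)*(852) + (-2) = 5842 — confirmed correct.
Step 9: x = -3*(5842) + (-1)*(-2232) + (-2) = -15296 — matches.
Step 10: x = -3*(-15296) + (-1)*(5842) + (-2) = 40044 — no discrepancy.
Every step is consistent.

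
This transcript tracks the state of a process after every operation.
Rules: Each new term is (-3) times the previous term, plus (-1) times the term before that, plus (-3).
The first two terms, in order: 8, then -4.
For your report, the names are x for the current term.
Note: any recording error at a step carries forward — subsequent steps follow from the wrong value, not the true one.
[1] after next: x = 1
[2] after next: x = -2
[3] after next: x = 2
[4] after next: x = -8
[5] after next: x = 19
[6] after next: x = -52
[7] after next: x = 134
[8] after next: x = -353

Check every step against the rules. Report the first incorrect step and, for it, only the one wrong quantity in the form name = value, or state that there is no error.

Recomputing the run from the initial state:
step 1: x = 1
step 2: x = -2
step 3: x = 2
step 4: x = -7
step 5: x = 16
step 6: x = -44
step 7: x = 113
step 8: x = -298
The first disagreement with the transcript is at step 4, where the value should be x = -7.

step 4, x = -7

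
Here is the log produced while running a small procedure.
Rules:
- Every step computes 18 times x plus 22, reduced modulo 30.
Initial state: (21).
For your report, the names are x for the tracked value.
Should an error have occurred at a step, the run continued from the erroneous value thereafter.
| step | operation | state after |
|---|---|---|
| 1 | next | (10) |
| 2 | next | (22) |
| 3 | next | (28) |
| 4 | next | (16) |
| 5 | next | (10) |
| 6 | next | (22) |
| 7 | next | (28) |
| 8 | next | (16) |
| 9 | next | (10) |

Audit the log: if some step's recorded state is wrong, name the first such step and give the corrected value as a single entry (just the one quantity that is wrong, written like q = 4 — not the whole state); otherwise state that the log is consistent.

no error

Recomputing the run from the initial state:
step 1: x = 10
step 2: x = 22
step 3: x = 28
step 4: x = 16
step 5: x = 10
step 6: x = 22
step 7: x = 28
step 8: x = 16
step 9: x = 10
This matches the log at every step.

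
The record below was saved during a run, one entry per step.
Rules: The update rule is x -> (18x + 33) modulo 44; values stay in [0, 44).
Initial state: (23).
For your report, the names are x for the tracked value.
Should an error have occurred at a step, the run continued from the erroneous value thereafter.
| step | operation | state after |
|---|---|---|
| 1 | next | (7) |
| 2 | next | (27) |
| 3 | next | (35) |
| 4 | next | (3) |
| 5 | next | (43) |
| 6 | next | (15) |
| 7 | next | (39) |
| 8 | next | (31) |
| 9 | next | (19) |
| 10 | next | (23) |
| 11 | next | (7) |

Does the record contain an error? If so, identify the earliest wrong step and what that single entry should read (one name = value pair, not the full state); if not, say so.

1. x = (18*23 + 33) mod 44 = 7 (consistent with the record)
2. x = (18*7 + 33) mod 44 = 27 (consistent with the record)
3. x = (18*27 + 33) mod 44 = 35 (checks out)
4. x = (18*35 + 33) mod 44 = 3 (agrees with the record)
5. x = (18*3 + 33) mod 44 = 43 (verified)
6. x = (18*43 + 33) mod 44 = 15 (same as recorded)
7. x = (18*15 + 33) mod 44 = 39 (agrees with the record)
8. x = (18*39 + 33) mod 44 = 31 (confirmed correct)
9. x = (18*31 + 33) mod 44 = 19 (matches)
10. x = (18*19 + 33) mod 44 = 23 (agrees with the record)
11. x = (18*23 + 33) mod 44 = 7 (no discrepancy)
All steps check out; nothing to correct.

no error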